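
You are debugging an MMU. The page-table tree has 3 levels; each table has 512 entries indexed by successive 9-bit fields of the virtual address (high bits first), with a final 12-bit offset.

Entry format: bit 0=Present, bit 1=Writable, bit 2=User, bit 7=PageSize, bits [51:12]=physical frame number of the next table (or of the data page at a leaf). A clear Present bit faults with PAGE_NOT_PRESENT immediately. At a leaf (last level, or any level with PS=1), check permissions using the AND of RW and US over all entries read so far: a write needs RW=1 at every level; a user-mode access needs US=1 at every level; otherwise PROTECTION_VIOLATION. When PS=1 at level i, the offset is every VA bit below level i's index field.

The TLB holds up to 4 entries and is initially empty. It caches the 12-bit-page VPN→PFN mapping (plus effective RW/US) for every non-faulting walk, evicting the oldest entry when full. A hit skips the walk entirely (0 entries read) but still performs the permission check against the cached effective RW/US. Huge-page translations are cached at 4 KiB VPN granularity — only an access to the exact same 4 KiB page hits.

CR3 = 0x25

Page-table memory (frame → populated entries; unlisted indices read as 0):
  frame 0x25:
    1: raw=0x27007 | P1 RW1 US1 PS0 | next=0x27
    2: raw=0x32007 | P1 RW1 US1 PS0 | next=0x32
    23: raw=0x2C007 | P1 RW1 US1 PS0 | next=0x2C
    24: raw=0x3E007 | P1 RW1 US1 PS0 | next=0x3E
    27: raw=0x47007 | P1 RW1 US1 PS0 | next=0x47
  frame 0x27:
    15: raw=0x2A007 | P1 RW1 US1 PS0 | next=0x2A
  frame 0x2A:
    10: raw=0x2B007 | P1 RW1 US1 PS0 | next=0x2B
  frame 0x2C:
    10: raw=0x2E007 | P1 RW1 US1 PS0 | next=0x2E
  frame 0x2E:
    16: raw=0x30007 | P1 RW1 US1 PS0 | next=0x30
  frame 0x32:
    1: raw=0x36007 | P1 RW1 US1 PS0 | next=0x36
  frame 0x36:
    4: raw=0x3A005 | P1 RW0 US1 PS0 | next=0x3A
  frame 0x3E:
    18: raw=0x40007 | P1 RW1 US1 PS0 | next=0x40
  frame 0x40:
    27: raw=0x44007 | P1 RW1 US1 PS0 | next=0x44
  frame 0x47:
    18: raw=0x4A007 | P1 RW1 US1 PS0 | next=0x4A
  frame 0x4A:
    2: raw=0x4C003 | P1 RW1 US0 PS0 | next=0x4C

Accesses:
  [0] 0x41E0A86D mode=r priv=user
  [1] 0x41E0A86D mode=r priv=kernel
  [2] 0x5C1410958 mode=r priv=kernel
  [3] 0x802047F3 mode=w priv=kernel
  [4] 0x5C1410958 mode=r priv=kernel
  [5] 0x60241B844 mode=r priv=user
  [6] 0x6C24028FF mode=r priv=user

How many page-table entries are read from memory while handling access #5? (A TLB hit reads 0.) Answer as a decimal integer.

Per-access translation:
#0 VA=0x41E0A86D (r,user):
  [0] read 0x25 idx=1: raw=0x27007 flags P=1 W=1 U=1 S=0
  [1] read 0x27 idx=15: raw=0x2A007 flags P=1 W=1 U=1 S=0
  [2] read 0x2A idx=10: raw=0x2B007 flags P=1 W=1 U=1 S=0
  → PA=0x2B86D  (3 entries read)
#1 VA=0x41E0A86D (r,kernel):
  TLB hit vpn=0x41E0A → PA=0x2B86D
#2 VA=0x5C1410958 (r,kernel):
  [0] read 0x25 idx=23: raw=0x2C007 flags P=1 W=1 U=1 S=0
  [1] read 0x2C idx=10: raw=0x2E007 flags P=1 W=1 U=1 S=0
  [2] read 0x2E idx=16: raw=0x30007 flags P=1 W=1 U=1 S=0
  → PA=0x30958  (3 entries read)
#3 VA=0x802047F3 (w,kernel):
  [0] read 0x25 idx=2: raw=0x32007 flags P=1 W=1 U=1 S=0
  [1] read 0x32 idx=1: raw=0x36007 flags P=1 W=1 U=1 S=0
  [2] read 0x36 idx=4: raw=0x3A005 flags P=1 W=0 U=1 S=0
  ⇒ fault: PROTECTION_VIOLATION  — 3 lookups
#4 VA=0x5C1410958 (r,kernel):
  TLB hit vpn=0x5C1410 → PA=0x30958
#5 VA=0x60241B844 (r,user):
  [0] read 0x25 idx=24: raw=0x3E007 flags P=1 W=1 U=1 S=0
  [1] read 0x3E idx=18: raw=0x40007 flags P=1 W=1 U=1 S=0
  [2] read 0x40 idx=27: raw=0x44007 flags P=1 W=1 U=1 S=0
  → PA=0x44844  (3 entries read)
#6 VA=0x6C24028FF (r,user):
  [0] read 0x25 idx=27: raw=0x47007 flags P=1 W=1 U=1 S=0
  [1] read 0x47 idx=18: raw=0x4A007 flags P=1 W=1 U=1 S=0
  [2] read 0x4A idx=2: raw=0x4C003 flags P=1 W=1 U=0 S=0
  ⇒ fault: PROTECTION_VIOLATION  — 3 lookups

Entries read for #5: 3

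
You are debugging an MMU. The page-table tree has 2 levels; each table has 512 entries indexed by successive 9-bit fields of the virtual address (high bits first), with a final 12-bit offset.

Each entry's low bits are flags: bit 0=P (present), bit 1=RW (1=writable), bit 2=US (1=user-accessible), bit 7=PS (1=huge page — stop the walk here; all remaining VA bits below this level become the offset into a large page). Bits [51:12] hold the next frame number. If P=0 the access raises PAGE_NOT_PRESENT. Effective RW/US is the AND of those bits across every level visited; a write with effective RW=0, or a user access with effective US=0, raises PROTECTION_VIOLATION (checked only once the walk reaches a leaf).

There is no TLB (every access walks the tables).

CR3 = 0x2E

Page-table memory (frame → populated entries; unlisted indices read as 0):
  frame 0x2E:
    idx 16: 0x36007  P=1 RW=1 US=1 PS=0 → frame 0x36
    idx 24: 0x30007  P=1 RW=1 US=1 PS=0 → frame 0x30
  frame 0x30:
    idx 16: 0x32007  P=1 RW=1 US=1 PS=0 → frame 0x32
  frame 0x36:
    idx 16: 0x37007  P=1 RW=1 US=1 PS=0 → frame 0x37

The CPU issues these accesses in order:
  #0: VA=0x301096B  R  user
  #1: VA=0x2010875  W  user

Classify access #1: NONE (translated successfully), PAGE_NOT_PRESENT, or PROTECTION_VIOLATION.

Walk each access:
#0 VA=0x301096B (r,user):
  L0: frame=0x2E idx=24 entry=0x30007 [P=1 RW=1 US=1 PS=0]
  L1: frame=0x30 idx=16 entry=0x32007 [P=1 RW=1 US=1 PS=0]
  ⇒ phys 0x3296B  [2 reads]
#1 VA=0x2010875 (w,user):
  L0: frame=0x2E idx=16 entry=0x36007 [P=1 RW=1 US=1 PS=0]
  L1: frame=0x36 idx=16 entry=0x37007 [P=1 RW=1 US=1 PS=0]
  ⇒ phys 0x37875  [2 reads]

Access #1 fault: NONE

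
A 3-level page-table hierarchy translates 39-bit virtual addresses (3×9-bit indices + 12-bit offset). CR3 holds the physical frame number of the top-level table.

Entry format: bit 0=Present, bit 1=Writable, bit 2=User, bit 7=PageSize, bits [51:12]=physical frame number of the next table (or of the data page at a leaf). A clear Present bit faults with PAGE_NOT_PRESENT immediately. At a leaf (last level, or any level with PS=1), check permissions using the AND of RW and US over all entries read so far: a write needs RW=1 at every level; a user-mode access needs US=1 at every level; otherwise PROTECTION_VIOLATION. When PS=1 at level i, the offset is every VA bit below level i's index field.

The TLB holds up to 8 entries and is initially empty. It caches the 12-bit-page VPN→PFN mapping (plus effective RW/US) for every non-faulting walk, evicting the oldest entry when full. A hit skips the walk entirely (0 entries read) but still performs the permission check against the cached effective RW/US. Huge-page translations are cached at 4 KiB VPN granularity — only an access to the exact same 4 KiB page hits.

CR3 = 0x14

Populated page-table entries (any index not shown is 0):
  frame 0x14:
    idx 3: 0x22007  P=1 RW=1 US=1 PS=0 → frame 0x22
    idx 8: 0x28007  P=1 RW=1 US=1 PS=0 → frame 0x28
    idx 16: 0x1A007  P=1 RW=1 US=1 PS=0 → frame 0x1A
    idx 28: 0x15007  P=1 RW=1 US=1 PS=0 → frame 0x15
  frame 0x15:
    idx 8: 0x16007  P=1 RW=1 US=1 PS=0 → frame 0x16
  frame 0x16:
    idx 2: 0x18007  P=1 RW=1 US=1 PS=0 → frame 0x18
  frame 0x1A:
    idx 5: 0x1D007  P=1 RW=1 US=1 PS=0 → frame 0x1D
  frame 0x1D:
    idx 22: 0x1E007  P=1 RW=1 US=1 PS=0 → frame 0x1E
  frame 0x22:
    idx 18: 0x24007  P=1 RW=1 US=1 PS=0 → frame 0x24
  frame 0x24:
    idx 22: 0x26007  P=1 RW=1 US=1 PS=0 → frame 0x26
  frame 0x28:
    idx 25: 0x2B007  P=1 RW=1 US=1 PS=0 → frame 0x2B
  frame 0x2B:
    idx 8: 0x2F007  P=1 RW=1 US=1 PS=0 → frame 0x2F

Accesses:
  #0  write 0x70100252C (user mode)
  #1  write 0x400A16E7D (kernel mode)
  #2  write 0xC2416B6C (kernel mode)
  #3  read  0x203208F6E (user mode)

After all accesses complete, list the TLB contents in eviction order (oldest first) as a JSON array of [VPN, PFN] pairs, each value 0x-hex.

Per-access translation:
#0 VA=0x70100252C (w,user):
  L0: frame=0x14 idx=28 entry=0x15007 [P=1 RW=1 US=1 PS=0]
  L1: frame=0x15 idx=8 entry=0x16007 [P=1 RW=1 US=1 PS=0]
  L2: frame=0x16 idx=2 entry=0x18007 [P=1 RW=1 US=1 PS=0]
  → PA=0x1852C  (3 entries read)
#1 VA=0x400A16E7D (w,kernel):
  L0: frame=0x14 idx=16 entry=0x1A007 [P=1 RW=1 US=1 PS=0]
  L1: frame=0x1A idx=5 entry=0x1D007 [P=1 RW=1 US=1 PS=0]
  L2: frame=0x1D idx=22 entry=0x1E007 [P=1 RW=1 US=1 PS=0]
  → PA=0x1EE7D  (3 entries read)
#2 VA=0xC2416B6C (w,kernel):
  L0: frame=0x14 idx=3 entry=0x22007 [P=1 RW=1 US=1 PS=0]
  L1: frame=0x22 idx=18 entry=0x24007 [P=1 RW=1 US=1 PS=0]
  L2: frame=0x24 idx=22 entry=0x26007 [P=1 RW=1 US=1 PS=0]
  → PA=0x26B6C  (3 entries read)
#3 VA=0x203208F6E (r,user):
  L0: frame=0x14 idx=8 entry=0x28007 [P=1 RW=1 US=1 PS=0]
  L1: frame=0x28 idx=25 entry=0x2B007 [P=1 RW=1 US=1 PS=0]
  L2: frame=0x2B idx=8 entry=0x2F007 [P=1 RW=1 US=1 PS=0]
  → PA=0x2FF6E  (3 entries read)

TLB: [["0x701002", "0x18"], ["0x400A16", "0x1E"], ["0xC2416", "0x26"], ["0x203208", "0x2F"]]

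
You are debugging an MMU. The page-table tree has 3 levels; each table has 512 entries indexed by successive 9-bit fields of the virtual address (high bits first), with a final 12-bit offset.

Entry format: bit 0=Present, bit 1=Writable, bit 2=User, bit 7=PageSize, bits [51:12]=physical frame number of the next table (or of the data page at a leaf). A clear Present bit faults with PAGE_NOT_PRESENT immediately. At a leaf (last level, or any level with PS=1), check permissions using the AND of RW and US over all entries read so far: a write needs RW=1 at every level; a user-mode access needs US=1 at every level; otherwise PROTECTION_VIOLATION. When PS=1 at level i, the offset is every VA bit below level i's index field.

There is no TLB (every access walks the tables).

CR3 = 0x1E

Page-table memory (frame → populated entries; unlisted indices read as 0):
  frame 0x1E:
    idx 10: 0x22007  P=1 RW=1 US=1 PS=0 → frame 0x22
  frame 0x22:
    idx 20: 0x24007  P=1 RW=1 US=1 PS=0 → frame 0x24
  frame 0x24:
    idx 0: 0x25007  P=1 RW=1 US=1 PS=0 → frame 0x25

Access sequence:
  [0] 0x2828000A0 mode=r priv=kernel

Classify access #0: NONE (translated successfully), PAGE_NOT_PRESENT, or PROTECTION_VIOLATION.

Trace:
#0 VA=0x2828000A0 (r,kernel):
  lvl0: tbl 0x1E, slot 10 ⇒ 0x22007 (P1/RW1/US1/PS0)
  lvl1: tbl 0x22, slot 20 ⇒ 0x24007 (P1/RW1/US1/PS0)
  lvl2: tbl 0x24, slot 0 ⇒ 0x25007 (P1/RW1/US1/PS0)
  ✓ 0x250A0  — 3 lookups

Access #0 fault: NONE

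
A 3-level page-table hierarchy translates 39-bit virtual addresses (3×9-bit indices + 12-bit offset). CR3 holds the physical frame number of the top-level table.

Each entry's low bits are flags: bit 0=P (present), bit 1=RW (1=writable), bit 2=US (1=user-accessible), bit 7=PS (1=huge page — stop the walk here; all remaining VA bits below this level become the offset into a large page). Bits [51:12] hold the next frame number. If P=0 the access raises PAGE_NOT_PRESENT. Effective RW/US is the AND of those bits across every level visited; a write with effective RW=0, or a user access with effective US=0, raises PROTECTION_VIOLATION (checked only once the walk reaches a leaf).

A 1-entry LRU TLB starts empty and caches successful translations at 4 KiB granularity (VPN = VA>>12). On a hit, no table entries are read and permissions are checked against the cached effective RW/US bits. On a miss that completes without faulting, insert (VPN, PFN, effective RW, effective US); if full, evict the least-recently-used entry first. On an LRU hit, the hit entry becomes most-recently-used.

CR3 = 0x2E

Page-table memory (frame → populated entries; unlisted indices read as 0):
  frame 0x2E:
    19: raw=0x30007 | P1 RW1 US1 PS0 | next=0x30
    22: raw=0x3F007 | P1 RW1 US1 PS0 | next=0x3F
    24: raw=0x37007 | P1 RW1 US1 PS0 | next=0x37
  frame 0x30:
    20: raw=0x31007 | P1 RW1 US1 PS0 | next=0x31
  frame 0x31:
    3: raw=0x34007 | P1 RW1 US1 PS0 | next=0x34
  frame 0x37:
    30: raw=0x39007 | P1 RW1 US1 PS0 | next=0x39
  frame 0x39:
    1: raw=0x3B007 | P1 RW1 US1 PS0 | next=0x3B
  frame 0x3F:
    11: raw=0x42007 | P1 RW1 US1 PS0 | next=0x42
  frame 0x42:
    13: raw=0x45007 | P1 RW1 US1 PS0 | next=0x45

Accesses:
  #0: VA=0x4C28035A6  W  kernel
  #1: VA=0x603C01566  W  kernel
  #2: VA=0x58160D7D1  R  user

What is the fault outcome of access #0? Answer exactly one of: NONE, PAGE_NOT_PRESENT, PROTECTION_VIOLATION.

Trace:
#0 VA=0x4C28035A6 (w,kernel):
  lvl0: tbl 0x2E, slot 19 ⇒ 0x30007 (P1/RW1/US1/PS0)
  lvl1: tbl 0x30, slot 20 ⇒ 0x31007 (P1/RW1/US1/PS0)
  lvl2: tbl 0x31, slot 3 ⇒ 0x34007 (P1/RW1/US1/PS0)
  → PA=0x345A6  (3 entries read)
#1 VA=0x603C01566 (w,kernel):
  lvl0: tbl 0x2E, slot 24 ⇒ 0x37007 (P1/RW1/US1/PS0)
  lvl1: tbl 0x37, slot 30 ⇒ 0x39007 (P1/RW1/US1/PS0)
  lvl2: tbl 0x39, slot 1 ⇒ 0x3B007 (P1/RW1/US1/PS0)
  → PA=0x3B566  (3 entries read)
#2 VA=0x58160D7D1 (r,user):
  lvl0: tbl 0x2E, slot 22 ⇒ 0x3F007 (P1/RW1/US1/PS0)
  lvl1: tbl 0x3F, slot 11 ⇒ 0x42007 (P1/RW1/US1/PS0)
  lvl2: tbl 0x42, slot 13 ⇒ 0x45007 (P1/RW1/US1/PS0)
  → PA=0x457D1  (3 entries read)

Access #0 fault: NONE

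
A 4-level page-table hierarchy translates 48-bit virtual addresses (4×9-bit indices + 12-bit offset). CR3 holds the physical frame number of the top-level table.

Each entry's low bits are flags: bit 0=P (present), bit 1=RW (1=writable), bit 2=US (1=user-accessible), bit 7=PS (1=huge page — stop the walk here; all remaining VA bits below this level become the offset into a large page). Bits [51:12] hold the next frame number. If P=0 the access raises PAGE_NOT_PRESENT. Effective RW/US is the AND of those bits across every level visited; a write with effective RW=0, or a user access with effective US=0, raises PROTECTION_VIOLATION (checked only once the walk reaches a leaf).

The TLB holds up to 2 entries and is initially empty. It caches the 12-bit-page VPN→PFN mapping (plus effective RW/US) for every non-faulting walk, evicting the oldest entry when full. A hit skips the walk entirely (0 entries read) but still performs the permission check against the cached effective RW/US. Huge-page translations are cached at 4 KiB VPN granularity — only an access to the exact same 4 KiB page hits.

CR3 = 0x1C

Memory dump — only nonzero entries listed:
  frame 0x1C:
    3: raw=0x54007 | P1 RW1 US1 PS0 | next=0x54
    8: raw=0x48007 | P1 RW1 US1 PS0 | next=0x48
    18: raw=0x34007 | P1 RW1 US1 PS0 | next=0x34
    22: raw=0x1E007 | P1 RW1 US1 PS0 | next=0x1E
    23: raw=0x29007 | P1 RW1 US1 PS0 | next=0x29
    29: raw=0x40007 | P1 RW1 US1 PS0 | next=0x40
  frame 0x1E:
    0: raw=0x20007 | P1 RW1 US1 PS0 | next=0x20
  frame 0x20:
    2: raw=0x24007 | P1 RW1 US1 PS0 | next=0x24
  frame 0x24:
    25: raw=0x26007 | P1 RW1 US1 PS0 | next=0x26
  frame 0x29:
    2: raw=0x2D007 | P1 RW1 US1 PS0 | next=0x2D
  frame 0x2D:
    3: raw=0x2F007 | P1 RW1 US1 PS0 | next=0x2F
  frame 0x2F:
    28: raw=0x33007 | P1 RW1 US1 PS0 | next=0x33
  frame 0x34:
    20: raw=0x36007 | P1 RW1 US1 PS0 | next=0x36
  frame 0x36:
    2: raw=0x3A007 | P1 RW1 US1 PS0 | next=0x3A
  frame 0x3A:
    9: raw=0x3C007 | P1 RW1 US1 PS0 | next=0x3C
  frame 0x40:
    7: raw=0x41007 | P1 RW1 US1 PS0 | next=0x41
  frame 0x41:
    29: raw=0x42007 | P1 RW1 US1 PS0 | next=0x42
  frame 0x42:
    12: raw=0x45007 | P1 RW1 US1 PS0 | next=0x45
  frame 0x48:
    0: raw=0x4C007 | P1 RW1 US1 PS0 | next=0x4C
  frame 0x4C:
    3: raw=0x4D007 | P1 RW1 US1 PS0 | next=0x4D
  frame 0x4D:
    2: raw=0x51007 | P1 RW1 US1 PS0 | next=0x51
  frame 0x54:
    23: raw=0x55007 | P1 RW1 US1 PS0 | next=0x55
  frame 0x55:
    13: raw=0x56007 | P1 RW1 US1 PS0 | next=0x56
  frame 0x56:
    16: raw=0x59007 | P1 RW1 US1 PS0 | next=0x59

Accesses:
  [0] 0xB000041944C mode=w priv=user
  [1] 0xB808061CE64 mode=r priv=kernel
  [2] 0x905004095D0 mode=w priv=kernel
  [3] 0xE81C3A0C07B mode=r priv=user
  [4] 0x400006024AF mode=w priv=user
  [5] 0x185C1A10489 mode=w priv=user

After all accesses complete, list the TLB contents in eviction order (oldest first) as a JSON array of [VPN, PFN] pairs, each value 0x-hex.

Trace:
#0 VA=0xB000041944C (w,user):
  L0: frame=0x1C idx=22 entry=0x1E007 [P=1 RW=1 US=1 PS=0]
  L1: frame=0x1E idx=0 entry=0x20007 [P=1 RW=1 US=1 PS=0]
  L2: frame=0x20 idx=2 entry=0x24007 [P=1 RW=1 US=1 PS=0]
  L3: frame=0x24 idx=25 entry=0x26007 [P=1 RW=1 US=1 PS=0]
  ⇒ phys 0x2644C  [4 reads]
#1 VA=0xB808061CE64 (r,kernel):
  L0: frame=0x1C idx=23 entry=0x29007 [P=1 RW=1 US=1 PS=0]
  L1: frame=0x29 idx=2 entry=0x2D007 [P=1 RW=1 US=1 PS=0]
  L2: frame=0x2D idx=3 entry=0x2F007 [P=1 RW=1 US=1 PS=0]
  L3: frame=0x2F idx=28 entry=0x33007 [P=1 RW=1 US=1 PS=0]
  ⇒ phys 0x33E64  [4 reads]
#2 VA=0x905004095D0 (w,kernel):
  L0: frame=0x1C idx=18 entry=0x34007 [P=1 RW=1 US=1 PS=0]
  L1: frame=0x34 idx=20 entry=0x36007 [P=1 RW=1 US=1 PS=0]
  L2: frame=0x36 idx=2 entry=0x3A007 [P=1 RW=1 US=1 PS=0]
  L3: frame=0x3A idx=9 entry=0x3C007 [P=1 RW=1 US=1 PS=0]
  ⇒ phys 0x3C5D0  [4 reads]
#3 VA=0xE81C3A0C07B (r,user):
  L0: frame=0x1C idx=29 entry=0x40007 [P=1 RW=1 US=1 PS=0]
  L1: frame=0x40 idx=7 entry=0x41007 [P=1 RW=1 US=1 PS=0]
  L2: frame=0x41 idx=29 entry=0x42007 [P=1 RW=1 US=1 PS=0]
  L3: frame=0x42 idx=12 entry=0x45007 [P=1 RW=1 US=1 PS=0]
  ⇒ phys 0x4507B  [4 reads]
#4 VA=0x400006024AF (w,user):
  L0: frame=0x1C idx=8 entry=0x48007 [P=1 RW=1 US=1 PS=0]
  L1: frame=0x48 idx=0 entry=0x4C007 [P=1 RW=1 US=1 PS=0]
  L2: frame=0x4C idx=3 entry=0x4D007 [P=1 RW=1 US=1 PS=0]
  L3: frame=0x4D idx=2 entry=0x51007 [P=1 RW=1 US=1 PS=0]
  ⇒ phys 0x514AF  [4 reads]
#5 VA=0x185C1A10489 (w,user):
  L0: frame=0x1C idx=3 entry=0x54007 [P=1 RW=1 US=1 PS=0]
  L1: frame=0x54 idx=23 entry=0x55007 [P=1 RW=1 US=1 PS=0]
  L2: frame=0x55 idx=13 entry=0x56007 [P=1 RW=1 US=1 PS=0]
  L3: frame=0x56 idx=16 entry=0x59007 [P=1 RW=1 US=1 PS=0]
  ⇒ phys 0x59489  [4 reads]

TLB: [["0x40000602", "0x51"], ["0x185C1A10", "0x59"]]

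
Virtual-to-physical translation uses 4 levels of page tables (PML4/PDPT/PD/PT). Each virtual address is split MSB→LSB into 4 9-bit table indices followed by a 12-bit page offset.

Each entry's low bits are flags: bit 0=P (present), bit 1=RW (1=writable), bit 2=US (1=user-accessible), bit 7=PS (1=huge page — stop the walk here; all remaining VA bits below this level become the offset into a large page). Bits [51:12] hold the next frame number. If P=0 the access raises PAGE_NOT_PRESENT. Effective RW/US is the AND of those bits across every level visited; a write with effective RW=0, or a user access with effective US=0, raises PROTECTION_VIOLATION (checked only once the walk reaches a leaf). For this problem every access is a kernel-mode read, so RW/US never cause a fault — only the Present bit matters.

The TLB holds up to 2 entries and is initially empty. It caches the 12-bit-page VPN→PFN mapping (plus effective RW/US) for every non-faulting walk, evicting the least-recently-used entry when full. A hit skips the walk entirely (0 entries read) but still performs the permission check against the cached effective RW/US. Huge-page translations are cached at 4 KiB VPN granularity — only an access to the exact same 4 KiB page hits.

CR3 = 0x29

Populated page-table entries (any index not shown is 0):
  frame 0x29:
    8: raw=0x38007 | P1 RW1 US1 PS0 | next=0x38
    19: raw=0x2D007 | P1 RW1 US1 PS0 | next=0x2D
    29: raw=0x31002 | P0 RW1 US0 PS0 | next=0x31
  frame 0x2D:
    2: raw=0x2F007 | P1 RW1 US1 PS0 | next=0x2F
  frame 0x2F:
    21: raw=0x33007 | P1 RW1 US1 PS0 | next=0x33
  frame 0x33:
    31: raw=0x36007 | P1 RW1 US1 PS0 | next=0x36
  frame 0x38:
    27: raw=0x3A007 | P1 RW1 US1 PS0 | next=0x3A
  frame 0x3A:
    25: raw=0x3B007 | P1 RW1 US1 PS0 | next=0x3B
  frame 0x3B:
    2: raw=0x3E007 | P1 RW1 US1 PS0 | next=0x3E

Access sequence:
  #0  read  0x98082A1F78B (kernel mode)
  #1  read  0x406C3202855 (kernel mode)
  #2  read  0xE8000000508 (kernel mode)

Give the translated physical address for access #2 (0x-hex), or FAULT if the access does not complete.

Per-access translation:
#0 VA=0x98082A1F78B (r,kernel):
  L0 @0x29[19] → 0x2D007  P=1,RW=1,US=1,PS=0
  L1 @0x2D[2] → 0x2F007  P=1,RW=1,US=1,PS=0
  L2 @0x2F[21] → 0x33007  P=1,RW=1,US=1,PS=0
  L3 @0x33[31] → 0x36007  P=1,RW=1,US=1,PS=0
  ⇒ phys 0x3678B  [4 reads]
#1 VA=0x406C3202855 (r,kernel):
  L0 @0x29[8] → 0x38007  P=1,RW=1,US=1,PS=0
  L1 @0x38[27] → 0x3A007  P=1,RW=1,US=1,PS=0
  L2 @0x3A[25] → 0x3B007  P=1,RW=1,US=1,PS=0
  L3 @0x3B[2] → 0x3E007  P=1,RW=1,US=1,PS=0
  ⇒ phys 0x3E855  [4 reads]
#2 VA=0xE8000000508 (r,kernel):
  L0 @0x29[29] → 0x31002  P=0,RW=1,US=0,PS=0
  ⇒ fault: PAGE_NOT_PRESENT  — 1 lookups

Access #2 PA: FAULT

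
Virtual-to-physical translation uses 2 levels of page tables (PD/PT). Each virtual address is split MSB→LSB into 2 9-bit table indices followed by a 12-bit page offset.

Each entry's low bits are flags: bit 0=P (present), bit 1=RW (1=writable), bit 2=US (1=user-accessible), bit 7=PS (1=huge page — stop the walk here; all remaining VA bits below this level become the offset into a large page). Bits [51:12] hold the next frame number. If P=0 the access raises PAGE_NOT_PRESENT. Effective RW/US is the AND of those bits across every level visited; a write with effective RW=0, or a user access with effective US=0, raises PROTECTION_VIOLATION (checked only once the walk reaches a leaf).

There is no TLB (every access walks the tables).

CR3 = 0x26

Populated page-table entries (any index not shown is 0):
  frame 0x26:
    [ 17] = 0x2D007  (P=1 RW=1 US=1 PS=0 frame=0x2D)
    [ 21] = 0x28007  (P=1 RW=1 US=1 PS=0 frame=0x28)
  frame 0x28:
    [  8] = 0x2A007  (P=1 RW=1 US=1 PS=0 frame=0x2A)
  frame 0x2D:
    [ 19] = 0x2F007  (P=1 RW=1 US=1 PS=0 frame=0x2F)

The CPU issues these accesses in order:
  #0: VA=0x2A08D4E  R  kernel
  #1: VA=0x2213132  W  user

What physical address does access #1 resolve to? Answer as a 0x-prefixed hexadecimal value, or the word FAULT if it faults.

Trace:
#0 VA=0x2A08D4E (r,kernel):
  lvl0: tbl 0x26, slot 21 ⇒ 0x28007 (P1/RW1/US1/PS0)
  lvl1: tbl 0x28, slot 8 ⇒ 0x2A007 (P1/RW1/US1/PS0)
  ⇒ phys 0x2AD4E  [2 reads]
#1 VA=0x2213132 (w,user):
  lvl0: tbl 0x26, slot 17 ⇒ 0x2D007 (P1/RW1/US1/PS0)
  lvl1: tbl 0x2D, slot 19 ⇒ 0x2F007 (P1/RW1/US1/PS0)
  ⇒ phys 0x2F132  [2 reads]

Access #1 PA: 0x2F132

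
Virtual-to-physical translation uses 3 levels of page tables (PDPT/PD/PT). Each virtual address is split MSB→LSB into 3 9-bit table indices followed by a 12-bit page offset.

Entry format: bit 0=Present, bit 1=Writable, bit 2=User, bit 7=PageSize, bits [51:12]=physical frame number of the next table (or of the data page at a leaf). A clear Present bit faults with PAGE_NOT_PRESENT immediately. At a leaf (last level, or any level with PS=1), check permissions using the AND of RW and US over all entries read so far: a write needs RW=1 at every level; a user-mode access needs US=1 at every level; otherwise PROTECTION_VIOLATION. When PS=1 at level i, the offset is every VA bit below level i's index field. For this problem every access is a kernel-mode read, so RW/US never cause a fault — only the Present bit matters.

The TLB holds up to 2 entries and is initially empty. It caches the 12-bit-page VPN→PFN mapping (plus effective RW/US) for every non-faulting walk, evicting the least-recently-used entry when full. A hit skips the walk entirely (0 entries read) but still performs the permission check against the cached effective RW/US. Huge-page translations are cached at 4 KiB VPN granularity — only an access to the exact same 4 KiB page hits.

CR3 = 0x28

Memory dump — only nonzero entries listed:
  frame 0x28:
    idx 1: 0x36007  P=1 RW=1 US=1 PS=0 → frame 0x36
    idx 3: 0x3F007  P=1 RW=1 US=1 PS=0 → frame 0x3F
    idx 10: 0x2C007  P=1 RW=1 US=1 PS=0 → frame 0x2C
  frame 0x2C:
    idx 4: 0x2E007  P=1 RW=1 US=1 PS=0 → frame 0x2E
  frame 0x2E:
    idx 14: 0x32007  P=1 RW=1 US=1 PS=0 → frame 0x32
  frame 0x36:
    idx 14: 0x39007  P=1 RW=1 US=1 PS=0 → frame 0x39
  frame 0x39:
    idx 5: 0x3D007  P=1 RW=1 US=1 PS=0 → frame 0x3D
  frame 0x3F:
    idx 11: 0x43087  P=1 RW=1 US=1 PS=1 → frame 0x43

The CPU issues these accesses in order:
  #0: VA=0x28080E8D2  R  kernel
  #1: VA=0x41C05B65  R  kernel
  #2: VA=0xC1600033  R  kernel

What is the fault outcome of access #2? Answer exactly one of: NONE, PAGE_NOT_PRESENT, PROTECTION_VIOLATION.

Walk each access:
#0 VA=0x28080E8D2 (r,kernel):
  [0] read 0x28 idx=10: raw=0x2C007 flags P=1 W=1 U=1 S=0
  [1] read 0x2C idx=4: raw=0x2E007 flags P=1 W=1 U=1 S=0
  [2] read 0x2E idx=14: raw=0x32007 flags P=1 W=1 U=1 S=0
  ⇒ phys 0x328D2  [3 reads]
#1 VA=0x41C05B65 (r,kernel):
  [0] read 0x28 idx=1: raw=0x36007 flags P=1 W=1 U=1 S=0
  [1] read 0x36 idx=14: raw=0x39007 flags P=1 W=1 U=1 S=0
  [2] read 0x39 idx=5: raw=0x3D007 flags P=1 W=1 U=1 S=0
  ⇒ phys 0x3DB65  [3 reads]
#2 VA=0xC1600033 (r,kernel):
  [0] read 0x28 idx=3: raw=0x3F007 flags P=1 W=1 U=1 S=0
  [1] read 0x3F idx=11: raw=0x43087 flags P=1 W=1 U=1 S=1
  ⇒ phys 0x43033 (huge @L1)  [2 reads]

Access #2 fault: NONE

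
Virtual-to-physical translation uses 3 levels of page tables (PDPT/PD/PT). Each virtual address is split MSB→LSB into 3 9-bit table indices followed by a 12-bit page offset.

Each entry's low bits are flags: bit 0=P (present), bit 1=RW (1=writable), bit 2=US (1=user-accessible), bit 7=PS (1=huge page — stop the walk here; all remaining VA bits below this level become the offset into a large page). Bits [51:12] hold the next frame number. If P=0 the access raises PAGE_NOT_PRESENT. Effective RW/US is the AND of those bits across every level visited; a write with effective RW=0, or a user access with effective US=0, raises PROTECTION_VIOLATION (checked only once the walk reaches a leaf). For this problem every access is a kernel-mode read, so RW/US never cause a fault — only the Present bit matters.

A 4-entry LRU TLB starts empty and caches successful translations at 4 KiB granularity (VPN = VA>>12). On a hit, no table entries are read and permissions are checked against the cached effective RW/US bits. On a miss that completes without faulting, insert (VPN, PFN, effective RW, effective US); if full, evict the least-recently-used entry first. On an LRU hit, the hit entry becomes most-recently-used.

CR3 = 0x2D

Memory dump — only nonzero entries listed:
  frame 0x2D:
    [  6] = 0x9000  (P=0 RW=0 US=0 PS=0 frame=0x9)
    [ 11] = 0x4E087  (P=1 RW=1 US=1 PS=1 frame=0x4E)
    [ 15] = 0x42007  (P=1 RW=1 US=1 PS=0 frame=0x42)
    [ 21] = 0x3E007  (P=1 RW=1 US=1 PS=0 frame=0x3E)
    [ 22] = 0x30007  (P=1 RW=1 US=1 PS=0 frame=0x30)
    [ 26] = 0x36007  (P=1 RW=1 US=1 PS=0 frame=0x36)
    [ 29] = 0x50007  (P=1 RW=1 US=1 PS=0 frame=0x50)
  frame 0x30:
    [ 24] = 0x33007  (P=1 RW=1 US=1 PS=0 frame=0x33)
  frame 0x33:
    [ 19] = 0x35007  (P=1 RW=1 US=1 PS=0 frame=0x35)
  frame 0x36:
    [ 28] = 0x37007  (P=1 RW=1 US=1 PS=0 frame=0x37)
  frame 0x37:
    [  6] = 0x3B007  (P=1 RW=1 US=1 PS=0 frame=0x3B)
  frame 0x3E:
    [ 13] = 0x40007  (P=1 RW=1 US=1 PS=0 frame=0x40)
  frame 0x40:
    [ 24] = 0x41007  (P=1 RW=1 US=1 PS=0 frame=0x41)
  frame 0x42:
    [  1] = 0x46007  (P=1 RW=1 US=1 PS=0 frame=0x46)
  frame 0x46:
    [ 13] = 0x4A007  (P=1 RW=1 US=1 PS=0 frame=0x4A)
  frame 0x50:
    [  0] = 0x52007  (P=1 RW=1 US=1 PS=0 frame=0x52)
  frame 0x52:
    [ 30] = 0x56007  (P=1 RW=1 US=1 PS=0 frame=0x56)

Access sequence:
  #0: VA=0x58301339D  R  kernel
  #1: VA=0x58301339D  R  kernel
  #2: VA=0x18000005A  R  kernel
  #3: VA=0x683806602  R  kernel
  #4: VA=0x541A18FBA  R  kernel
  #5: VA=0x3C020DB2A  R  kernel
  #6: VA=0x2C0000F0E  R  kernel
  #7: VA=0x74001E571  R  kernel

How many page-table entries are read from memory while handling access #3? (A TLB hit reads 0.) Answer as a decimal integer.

Walk each access:
#0 VA=0x58301339D (r,kernel):
  lvl0: tbl 0x2D, slot 22 ⇒ 0x30007 (P1/RW1/US1/PS0)
  lvl1: tbl 0x30, slot 24 ⇒ 0x33007 (P1/RW1/US1/PS0)
  lvl2: tbl 0x33, slot 19 ⇒ 0x35007 (P1/RW1/US1/PS0)
  ⇒ phys 0x3539D  [3 reads]
#1 VA=0x58301339D (r,kernel):
  TLB hit vpn=0x583013 → PA=0x3539D
#2 VA=0x18000005A (r,kernel):
  lvl0: tbl 0x2D, slot 6 ⇒ 0x9000 (P0/RW0/US0/PS0)
  ⇒ fault: PAGE_NOT_PRESENT  — 1 lookups
#3 VA=0x683806602 (r,kernel):
  lvl0: tbl 0x2D, slot 26 ⇒ 0x36007 (P1/RW1/US1/PS0)
  lvl1: tbl 0x36, slot 28 ⇒ 0x37007 (P1/RW1/US1/PS0)
  lvl2: tbl 0x37, slot 6 ⇒ 0x3B007 (P1/RW1/US1/PS0)
  ⇒ phys 0x3B602  [3 reads]
#4 VA=0x541A18FBA (r,kernel):
  lvl0: tbl 0x2D, slot 21 ⇒ 0x3E007 (P1/RW1/US1/PS0)
  lvl1: tbl 0x3E, slot 13 ⇒ 0x40007 (P1/RW1/US1/PS0)
  lvl2: tbl 0x40, slot 24 ⇒ 0x41007 (P1/RW1/US1/PS0)
  ⇒ phys 0x41FBA  [3 reads]
#5 VA=0x3C020DB2A (r,kernel):
  lvl0: tbl 0x2D, slot 15 ⇒ 0x42007 (P1/RW1/US1/PS0)
  lvl1: tbl 0x42, slot 1 ⇒ 0x46007 (P1/RW1/US1/PS0)
  lvl2: tbl 0x46, slot 13 ⇒ 0x4A007 (P1/RW1/US1/PS0)
  ⇒ phys 0x4AB2A  [3 reads]
#6 VA=0x2C0000F0E (r,kernel):
  lvl0: tbl 0x2D, slot 11 ⇒ 0x4E087 (P1/RW1/US1/PS1)
  ⇒ phys 0x4EF0E (huge @L0)  [1 reads]
#7 VA=0x74001E571 (r,kernel):
  lvl0: tbl 0x2D, slot 29 ⇒ 0x50007 (P1/RW1/US1/PS0)
  lvl1: tbl 0x50, slot 0 ⇒ 0x52007 (P1/RW1/US1/PS0)
  lvl2: tbl 0x52, slot 30 ⇒ 0x56007 (P1/RW1/US1/PS0)
  ⇒ phys 0x56571  [3 reads]

Entries read for #3: 3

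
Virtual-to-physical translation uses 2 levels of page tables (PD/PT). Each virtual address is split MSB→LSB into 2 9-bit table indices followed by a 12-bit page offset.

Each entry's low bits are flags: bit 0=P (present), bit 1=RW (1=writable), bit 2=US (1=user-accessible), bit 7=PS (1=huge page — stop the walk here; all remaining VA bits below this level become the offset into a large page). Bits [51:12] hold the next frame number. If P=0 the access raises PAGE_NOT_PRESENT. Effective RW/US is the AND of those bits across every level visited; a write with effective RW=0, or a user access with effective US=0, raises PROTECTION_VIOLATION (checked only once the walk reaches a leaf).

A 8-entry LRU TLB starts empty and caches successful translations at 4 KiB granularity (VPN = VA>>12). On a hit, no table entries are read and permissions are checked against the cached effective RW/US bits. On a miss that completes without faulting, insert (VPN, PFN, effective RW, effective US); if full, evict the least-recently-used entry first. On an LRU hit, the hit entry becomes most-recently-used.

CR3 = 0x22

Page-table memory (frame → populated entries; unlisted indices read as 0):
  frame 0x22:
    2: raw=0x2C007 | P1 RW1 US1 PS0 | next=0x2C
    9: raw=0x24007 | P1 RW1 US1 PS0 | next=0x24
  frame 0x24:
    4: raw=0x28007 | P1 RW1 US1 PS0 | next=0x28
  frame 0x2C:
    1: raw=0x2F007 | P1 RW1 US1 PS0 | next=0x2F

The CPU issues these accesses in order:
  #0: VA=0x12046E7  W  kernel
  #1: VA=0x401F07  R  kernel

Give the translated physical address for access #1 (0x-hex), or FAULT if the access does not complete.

Trace:
#0 VA=0x12046E7 (w,kernel):
  lvl0: tbl 0x22, slot 9 ⇒ 0x24007 (P1/RW1/US1/PS0)
  lvl1: tbl 0x24, slot 4 ⇒ 0x28007 (P1/RW1/US1/PS0)
  ✓ 0x286E7  — 2 lookups
#1 VA=0x401F07 (r,kernel):
  lvl0: tbl 0x22, slot 2 ⇒ 0x2C007 (P1/RW1/US1/PS0)
  lvl1: tbl 0x2C, slot 1 ⇒ 0x2F007 (P1/RW1/US1/PS0)
  ✓ 0x2FF07  — 2 lookups

Access #1 PA: 0x2FF07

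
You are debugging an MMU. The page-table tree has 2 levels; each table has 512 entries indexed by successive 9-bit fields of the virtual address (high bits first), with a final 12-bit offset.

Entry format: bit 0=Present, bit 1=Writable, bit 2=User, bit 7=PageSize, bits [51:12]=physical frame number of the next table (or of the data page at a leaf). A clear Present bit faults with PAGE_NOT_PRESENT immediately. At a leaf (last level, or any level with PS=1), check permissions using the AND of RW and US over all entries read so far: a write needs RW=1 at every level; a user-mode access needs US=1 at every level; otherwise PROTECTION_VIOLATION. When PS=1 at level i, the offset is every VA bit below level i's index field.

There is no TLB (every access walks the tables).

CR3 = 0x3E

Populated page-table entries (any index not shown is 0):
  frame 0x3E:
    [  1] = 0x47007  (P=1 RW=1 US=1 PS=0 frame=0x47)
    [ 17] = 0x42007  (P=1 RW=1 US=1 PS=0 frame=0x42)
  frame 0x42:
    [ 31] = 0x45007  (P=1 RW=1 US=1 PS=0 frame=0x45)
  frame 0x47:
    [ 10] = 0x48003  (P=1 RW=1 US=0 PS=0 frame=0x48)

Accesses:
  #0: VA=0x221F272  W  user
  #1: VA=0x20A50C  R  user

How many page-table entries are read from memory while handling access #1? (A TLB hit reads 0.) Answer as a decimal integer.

Walk each access:
#0 VA=0x221F272 (w,user):
  L0 @0x3E[17] → 0x42007  P=1,RW=1,US=1,PS=0
  L1 @0x42[31] → 0x45007  P=1,RW=1,US=1,PS=0
  ⇒ phys 0x45272  [2 reads]
#1 VA=0x20A50C (r,user):
  L0 @0x3E[1] → 0x47007  P=1,RW=1,US=1,PS=0
  L1 @0x47[10] → 0x48003  P=1,RW=1,US=0,PS=0
  ✗ PROTECTION_VIOLATION  [2 reads]

Entries read for #1: 2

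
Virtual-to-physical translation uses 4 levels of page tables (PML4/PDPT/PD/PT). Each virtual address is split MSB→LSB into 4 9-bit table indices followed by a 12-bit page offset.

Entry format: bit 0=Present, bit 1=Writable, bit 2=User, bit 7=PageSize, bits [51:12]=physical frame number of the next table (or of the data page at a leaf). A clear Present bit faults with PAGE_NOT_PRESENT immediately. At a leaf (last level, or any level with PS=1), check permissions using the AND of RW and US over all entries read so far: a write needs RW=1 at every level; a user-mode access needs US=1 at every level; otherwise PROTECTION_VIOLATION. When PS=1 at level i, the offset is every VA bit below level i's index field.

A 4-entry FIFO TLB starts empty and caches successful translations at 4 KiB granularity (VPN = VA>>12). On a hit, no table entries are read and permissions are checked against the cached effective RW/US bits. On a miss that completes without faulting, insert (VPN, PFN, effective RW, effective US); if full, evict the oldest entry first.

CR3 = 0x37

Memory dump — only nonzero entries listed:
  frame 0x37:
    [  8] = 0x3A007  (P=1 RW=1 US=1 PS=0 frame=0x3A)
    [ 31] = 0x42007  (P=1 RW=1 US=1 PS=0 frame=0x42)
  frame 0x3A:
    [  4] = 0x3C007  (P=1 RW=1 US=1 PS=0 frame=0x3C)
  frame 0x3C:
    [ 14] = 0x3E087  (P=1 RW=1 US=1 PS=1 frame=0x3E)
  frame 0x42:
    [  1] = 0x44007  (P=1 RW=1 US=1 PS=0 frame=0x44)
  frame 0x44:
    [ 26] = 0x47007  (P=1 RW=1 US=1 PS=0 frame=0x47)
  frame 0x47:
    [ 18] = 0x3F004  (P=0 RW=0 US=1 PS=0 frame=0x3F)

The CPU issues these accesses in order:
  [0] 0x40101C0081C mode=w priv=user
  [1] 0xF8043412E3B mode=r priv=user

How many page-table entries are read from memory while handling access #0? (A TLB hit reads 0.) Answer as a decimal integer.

Trace:
#0 VA=0x40101C0081C (w,user):
  lvl0: tbl 0x37, slot 8 ⇒ 0x3A007 (P1/RW1/US1/PS0)
  lvl1: tbl 0x3A, slot 4 ⇒ 0x3C007 (P1/RW1/US1/PS0)
  lvl2: tbl 0x3C, slot 14 ⇒ 0x3E087 (P1/RW1/US1/PS1)
  → PA=0x3E81C (huge @L2)  (3 entries read)
#1 VA=0xF8043412E3B (r,user):
  lvl0: tbl 0x37, slot 31 ⇒ 0x42007 (P1/RW1/US1/PS0)
  lvl1: tbl 0x42, slot 1 ⇒ 0x44007 (P1/RW1/US1/PS0)
  lvl2: tbl 0x44, slot 26 ⇒ 0x47007 (P1/RW1/US1/PS0)
  lvl3: tbl 0x47, slot 18 ⇒ 0x3F004 (P0/RW0/US1/PS0)
  ⇒ fault: PAGE_NOT_PRESENT  — 4 lookups

Entries read for #0: 3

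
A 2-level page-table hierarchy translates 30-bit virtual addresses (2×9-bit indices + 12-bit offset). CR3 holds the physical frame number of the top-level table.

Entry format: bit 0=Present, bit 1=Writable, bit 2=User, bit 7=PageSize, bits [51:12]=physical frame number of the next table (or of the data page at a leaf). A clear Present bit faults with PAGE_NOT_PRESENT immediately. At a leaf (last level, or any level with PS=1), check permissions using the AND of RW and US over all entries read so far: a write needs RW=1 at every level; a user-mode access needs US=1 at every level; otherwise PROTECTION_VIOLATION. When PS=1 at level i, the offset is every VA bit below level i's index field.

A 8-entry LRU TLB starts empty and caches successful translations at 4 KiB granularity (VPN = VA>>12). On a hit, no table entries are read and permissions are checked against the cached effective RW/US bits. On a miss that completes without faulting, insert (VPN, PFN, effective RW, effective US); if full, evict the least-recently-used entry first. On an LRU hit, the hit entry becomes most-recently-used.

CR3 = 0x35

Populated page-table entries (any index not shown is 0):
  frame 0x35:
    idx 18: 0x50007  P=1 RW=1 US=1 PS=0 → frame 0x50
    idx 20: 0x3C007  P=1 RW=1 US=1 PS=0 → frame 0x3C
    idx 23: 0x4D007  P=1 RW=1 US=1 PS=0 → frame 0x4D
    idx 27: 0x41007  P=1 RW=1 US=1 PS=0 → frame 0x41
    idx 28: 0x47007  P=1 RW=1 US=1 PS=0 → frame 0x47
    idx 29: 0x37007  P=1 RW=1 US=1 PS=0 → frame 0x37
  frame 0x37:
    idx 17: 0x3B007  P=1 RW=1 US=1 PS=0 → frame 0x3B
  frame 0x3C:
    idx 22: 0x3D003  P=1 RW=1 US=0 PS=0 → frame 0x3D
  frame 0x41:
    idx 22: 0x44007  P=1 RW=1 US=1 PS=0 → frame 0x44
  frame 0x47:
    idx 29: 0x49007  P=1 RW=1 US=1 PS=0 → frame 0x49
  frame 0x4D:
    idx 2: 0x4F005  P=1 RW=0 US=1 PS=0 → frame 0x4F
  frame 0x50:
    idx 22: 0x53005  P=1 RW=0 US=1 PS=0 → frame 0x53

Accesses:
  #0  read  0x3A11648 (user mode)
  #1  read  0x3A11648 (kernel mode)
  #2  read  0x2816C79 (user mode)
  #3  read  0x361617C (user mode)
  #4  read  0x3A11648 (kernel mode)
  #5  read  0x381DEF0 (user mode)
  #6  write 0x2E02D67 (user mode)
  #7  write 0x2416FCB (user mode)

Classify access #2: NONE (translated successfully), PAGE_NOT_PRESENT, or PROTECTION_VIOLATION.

Per-access translation:
#0 VA=0x3A11648 (r,user):
  lvl0: tbl 0x35, slot 29 ⇒ 0x37007 (P1/RW1/US1/PS0)
  lvl1: tbl 0x37, slot 17 ⇒ 0x3B007 (P1/RW1/US1/PS0)
  ✓ 0x3B648  — 2 lookups
#1 VA=0x3A11648 (r,kernel):
  TLB hit vpn=0x3A11 → PA=0x3B648
#2 VA=0x2816C79 (r,user):
  lvl0: tbl 0x35, slot 20 ⇒ 0x3C007 (P1/RW1/US1/PS0)
  lvl1: tbl 0x3C, slot 22 ⇒ 0x3D003 (P1/RW1/US0/PS0)
  ⇒ fault: PROTECTION_VIOLATION  — 2 lookups
#3 VA=0x361617C (r,user):
  lvl0: tbl 0x35, slot 27 ⇒ 0x41007 (P1/RW1/US1/PS0)
  lvl1: tbl 0x41, slot 22 ⇒ 0x44007 (P1/RW1/US1/PS0)
  ✓ 0x4417C  — 2 lookups
#4 VA=0x3A11648 (r,kernel):
  TLB hit vpn=0x3A11 → PA=0x3B648
#5 VA=0x381DEF0 (r,user):
  lvl0: tbl 0x35, slot 28 ⇒ 0x47007 (P1/RW1/US1/PS0)
  lvl1: tbl 0x47, slot 29 ⇒ 0x49007 (P1/RW1/US1/PS0)
  ✓ 0x49EF0  — 2 lookups
#6 VA=0x2E02D67 (w,user):
  lvl0: tbl 0x35, slot 23 ⇒ 0x4D007 (P1/RW1/US1/PS0)
  lvl1: tbl 0x4D, slot 2 ⇒ 0x4F005 (P1/RW0/US1/PS0)
  ⇒ fault: PROTECTION_VIOLATION  — 2 lookups
#7 VA=0x2416FCB (w,user):
  lvl0: tbl 0x35, slot 18 ⇒ 0x50007 (P1/RW1/US1/PS0)
  lvl1: tbl 0x50, slot 22 ⇒ 0x53005 (P1/RW0/US1/PS0)
  ⇒ fault: PROTECTION_VIOLATION  — 2 lookups

Access #2 fault: PROTECTION_VIOLATION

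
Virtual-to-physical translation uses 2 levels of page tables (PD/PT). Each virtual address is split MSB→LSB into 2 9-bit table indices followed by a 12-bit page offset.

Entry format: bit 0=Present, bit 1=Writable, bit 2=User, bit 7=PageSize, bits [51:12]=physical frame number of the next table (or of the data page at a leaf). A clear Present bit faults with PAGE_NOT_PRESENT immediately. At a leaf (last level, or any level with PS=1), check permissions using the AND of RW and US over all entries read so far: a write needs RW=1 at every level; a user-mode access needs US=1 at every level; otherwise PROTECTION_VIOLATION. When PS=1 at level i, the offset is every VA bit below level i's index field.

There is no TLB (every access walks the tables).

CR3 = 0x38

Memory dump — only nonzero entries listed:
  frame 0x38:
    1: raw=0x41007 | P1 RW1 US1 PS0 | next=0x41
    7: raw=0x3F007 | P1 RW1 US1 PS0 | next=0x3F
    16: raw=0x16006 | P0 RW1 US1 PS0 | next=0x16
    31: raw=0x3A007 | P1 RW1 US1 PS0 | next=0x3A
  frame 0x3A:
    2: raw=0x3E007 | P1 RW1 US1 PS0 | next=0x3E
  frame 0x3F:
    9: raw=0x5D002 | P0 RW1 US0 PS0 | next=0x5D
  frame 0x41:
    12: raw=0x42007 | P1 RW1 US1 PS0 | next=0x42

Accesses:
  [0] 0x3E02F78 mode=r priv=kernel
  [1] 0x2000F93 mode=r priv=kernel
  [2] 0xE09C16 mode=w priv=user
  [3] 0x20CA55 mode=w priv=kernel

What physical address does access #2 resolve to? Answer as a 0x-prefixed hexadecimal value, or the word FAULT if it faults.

Trace:
#0 VA=0x3E02F78 (r,kernel):
  L0 @0x38[31] → 0x3A007  P=1,RW=1,US=1,PS=0
  L1 @0x3A[2] → 0x3E007  P=1,RW=1,US=1,PS=0
  ✓ 0x3EF78  — 2 lookups
#1 VA=0x2000F93 (r,kernel):
  L0 @0x38[16] → 0x16006  P=0,RW=1,US=1,PS=0
  → PAGE_NOT_PRESENT  (1 entries read)
#2 VA=0xE09C16 (w,user):
  L0 @0x38[7] → 0x3F007  P=1,RW=1,US=1,PS=0
  L1 @0x3F[9] → 0x5D002  P=0,RW=1,US=0,PS=0
  → PAGE_NOT_PRESENT  (2 entries read)
#3 VA=0x20CA55 (w,kernel):
  L0 @0x38[1] → 0x41007  P=1,RW=1,US=1,PS=0
  L1 @0x41[12] → 0x42007  P=1,RW=1,US=1,PS=0
  ✓ 0x42A55  — 2 lookups

Access #2 PA: FAULT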